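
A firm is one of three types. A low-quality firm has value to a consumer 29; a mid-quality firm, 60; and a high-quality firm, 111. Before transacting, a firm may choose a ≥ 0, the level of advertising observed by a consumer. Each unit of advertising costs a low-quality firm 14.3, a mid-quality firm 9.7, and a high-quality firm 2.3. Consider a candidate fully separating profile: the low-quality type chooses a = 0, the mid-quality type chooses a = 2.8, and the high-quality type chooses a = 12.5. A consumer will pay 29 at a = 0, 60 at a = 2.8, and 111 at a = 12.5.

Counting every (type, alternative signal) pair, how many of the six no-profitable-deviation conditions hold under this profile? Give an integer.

High-quality (own payoff 111 − 2.3×12.5 = 82.25): to a=0 gives 29 → no gain ✓; to a=2.8 gives 60 − 2.3×2.8 = 53.56 → no gain ✓.
Mid-quality (own payoff 60 − 9.7×2.8 = 32.84): to a=0 gives 29 → no gain ✓; to a=12.5 gives 111 − 9.7×12.5 = -10.25 → no gain ✓.
Low-quality (own payoff 29): to a=2.8 gives 60 − 14.3×2.8 = 19.96 → no gain ✓; to a=12.5 gives 111 − 14.3×12.5 = -67.75 → no gain ✓.
6 of the 6 constraints hold; this profile is a separating equilibrium.

6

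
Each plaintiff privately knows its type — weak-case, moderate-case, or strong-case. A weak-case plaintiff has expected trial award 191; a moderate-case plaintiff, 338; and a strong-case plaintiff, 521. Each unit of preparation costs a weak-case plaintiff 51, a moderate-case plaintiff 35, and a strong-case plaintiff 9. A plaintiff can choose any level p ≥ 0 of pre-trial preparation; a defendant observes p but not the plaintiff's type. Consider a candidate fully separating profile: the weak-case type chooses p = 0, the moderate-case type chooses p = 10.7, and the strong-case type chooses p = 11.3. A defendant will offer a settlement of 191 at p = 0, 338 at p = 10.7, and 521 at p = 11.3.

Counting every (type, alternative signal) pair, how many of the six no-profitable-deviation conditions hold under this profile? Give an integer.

4

Strong-case (own payoff 521 − 9×11.3 = 419.3): to p=0 gives 191 → no gain ✓; to p=10.7 gives 338 − 9×10.7 = 241.7 → no gain ✓.
Moderate-case (own payoff 338 − 35×10.7 = -36.5): to p=0 gives 191 → profitable ✗; to p=11.3 gives 521 − 35×11.3 = 125.5 → profitable ✗.
Weak-case (own payoff 191): to p=10.7 gives 338 − 51×10.7 = -207.7 → no gain ✓; to p=11.3 gives 521 − 51×11.3 = -55.3 → no gain ✓.
4 of the 6 constraints hold; not an equilibrium.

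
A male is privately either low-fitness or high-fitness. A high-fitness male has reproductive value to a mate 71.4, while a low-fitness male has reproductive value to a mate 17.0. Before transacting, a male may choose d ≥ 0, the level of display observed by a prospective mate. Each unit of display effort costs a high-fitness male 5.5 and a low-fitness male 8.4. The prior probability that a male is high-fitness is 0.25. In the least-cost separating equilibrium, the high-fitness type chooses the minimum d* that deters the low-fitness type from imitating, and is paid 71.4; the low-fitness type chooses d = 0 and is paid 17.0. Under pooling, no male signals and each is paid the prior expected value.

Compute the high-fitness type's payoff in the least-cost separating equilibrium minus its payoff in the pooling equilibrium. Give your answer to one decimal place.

Least-cost separating signal: d* solves 17.0 = 71.4 − 8.4·d*, so d* = (71.4 − 17.0)/8.4 ≈ 6.4762.
High-fitness type's separating payoff: 71.4 − 5.5 × d* = 71.4 − 5.5 × (71.4 − 17.0)/8.4 = 71.4 − 299.2/8.4 ≈ 35.781.
Pooling payoff: 0.25 × 71.4 + 0.75 × 17.0 = 30.6.
Difference: 35.781 − 30.6 = 5.181, i.e. 5.2 to one decimal place.
The high-fitness type prefers to separate.

5.2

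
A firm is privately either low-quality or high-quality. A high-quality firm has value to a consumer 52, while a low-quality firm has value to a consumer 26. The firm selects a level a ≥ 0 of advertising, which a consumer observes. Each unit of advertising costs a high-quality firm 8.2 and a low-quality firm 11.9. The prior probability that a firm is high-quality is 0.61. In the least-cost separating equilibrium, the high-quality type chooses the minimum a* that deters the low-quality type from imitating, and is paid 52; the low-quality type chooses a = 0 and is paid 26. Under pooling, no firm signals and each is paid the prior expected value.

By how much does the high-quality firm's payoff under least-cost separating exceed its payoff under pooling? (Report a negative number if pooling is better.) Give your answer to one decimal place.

Least-cost separating signal: a* solves 26 = 52 − 11.9·a*, so a* = (52 − 26)/11.9 ≈ 2.1849.
High-quality type's separating payoff: 52 − 8.2 × a* = 52 − 8.2 × (52 − 26)/11.9 = 52 − 213.2/11.9 ≈ 34.084.
Pooling payoff: 0.61 × 52 + 0.39 × 26 = 41.86.
Difference: 34.084 − 41.86 = -7.776, i.e. -7.8 to one decimal place.
The high-quality type would prefer the pooling outcome.

-7.8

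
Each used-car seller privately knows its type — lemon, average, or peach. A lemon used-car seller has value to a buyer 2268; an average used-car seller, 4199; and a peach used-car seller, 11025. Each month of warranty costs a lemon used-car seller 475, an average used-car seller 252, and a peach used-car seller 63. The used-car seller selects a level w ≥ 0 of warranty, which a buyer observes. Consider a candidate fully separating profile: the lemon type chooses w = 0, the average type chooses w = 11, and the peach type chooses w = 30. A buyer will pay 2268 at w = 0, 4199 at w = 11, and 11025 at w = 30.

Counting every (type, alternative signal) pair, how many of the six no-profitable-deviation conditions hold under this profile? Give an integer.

4

Peach (own payoff 11025 − 63×30 = 9135): to w=0 gives 2268 → no gain ✓; to w=11 gives 4199 − 63×11 = 3506 → no gain ✓.
Average (own payoff 4199 − 252×11 = 1427): to w=0 gives 2268 → profitable ✗; to w=30 gives 11025 − 252×30 = 3465 → profitable ✗.
Lemon (own payoff 2268): to w=11 gives 4199 − 475×11 = -1026 → no gain ✓; to w=30 gives 11025 − 475×30 = -3225 → no gain ✓.
4 of the 6 constraints hold; not an equilibrium.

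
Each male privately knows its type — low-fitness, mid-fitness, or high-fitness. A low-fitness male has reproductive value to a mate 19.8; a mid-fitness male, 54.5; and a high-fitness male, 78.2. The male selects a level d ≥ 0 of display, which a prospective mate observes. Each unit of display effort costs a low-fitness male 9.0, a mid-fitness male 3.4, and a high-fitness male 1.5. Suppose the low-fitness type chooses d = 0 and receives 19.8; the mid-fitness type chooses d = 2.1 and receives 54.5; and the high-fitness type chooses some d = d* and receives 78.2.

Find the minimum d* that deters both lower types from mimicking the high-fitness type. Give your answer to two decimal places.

9.07

Low-fitness type (on-path payoff 19.8) won't mimic when 19.8 ≥ 78.2 − 9.0·d*, i.e. d* ≥ 6.49.
Mid-fitness type (on-path payoff 54.5 − 3.4×2.1 = 47.36) won't mimic when 47.36 ≥ 78.2 − 3.4·d*, i.e. d* ≥ 9.07.
Both must hold, so d* = max(6.49, 9.07) = 9.07. The mid-fitness type's constraint binds.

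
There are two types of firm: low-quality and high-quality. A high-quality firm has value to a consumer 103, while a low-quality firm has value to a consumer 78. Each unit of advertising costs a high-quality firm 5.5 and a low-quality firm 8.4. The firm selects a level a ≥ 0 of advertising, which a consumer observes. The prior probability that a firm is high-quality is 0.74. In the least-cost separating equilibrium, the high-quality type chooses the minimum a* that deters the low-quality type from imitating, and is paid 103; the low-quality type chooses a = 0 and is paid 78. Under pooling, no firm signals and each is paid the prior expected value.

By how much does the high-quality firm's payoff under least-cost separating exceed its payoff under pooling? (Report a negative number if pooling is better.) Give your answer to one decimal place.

-9.9

Least-cost separating signal: a* solves 78 = 103 − 8.4·a*, so a* = (103 − 78)/8.4 ≈ 2.9762.
High-quality type's separating payoff: 103 − 5.5 × a* = 103 − 5.5 × (103 − 78)/8.4 = 103 − 137.5/8.4 ≈ 86.631.
Pooling payoff: 0.74 × 103 + 0.26 × 78 = 96.5.
Difference: 86.631 − 96.5 = -9.869, i.e. -9.9 to one decimal place.
The high-quality type would prefer the pooling outcome.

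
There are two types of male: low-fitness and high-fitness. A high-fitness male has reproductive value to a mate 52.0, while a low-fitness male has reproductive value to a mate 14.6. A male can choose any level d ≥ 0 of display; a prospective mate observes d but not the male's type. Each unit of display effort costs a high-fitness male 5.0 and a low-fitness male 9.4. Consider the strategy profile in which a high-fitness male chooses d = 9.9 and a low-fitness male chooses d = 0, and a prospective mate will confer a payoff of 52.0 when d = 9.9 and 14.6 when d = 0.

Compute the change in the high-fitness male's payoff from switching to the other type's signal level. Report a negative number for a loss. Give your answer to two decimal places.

12.10

Playing d = 9.9 the high-fitness male receives 52.0 − 5.0 × 9.9 = 2.5.
Deviating to d = 0 yields 14.6 instead.
Gain from deviating: 14.6 − 2.5 = 12.10.
The gain is positive, so the high-fitness type's incentive-compatibility constraint is violated — this profile is not a separating equilibrium.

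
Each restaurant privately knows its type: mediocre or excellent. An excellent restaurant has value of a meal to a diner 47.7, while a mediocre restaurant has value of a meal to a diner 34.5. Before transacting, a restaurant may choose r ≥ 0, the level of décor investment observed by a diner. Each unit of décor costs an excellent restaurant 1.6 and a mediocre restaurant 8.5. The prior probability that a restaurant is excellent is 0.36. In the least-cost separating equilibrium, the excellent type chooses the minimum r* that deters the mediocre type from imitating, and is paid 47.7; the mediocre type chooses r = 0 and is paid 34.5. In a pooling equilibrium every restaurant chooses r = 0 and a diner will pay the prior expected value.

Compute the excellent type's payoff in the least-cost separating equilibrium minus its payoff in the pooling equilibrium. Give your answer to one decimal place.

Least-cost separating signal: r* solves 34.5 = 47.7 − 8.5·r*, so r* = (47.7 − 34.5)/8.5 ≈ 1.5529.
Excellent type's separating payoff: 47.7 − 1.6 × r* = 47.7 − 1.6 × (47.7 − 34.5)/8.5 = 47.7 − 21.12/8.5 ≈ 45.215.
Pooling payoff: 0.36 × 47.7 + 0.64 × 34.5 = 39.252.
Difference: 45.215 − 39.252 = 5.963, i.e. 6.0 to one decimal place.
The excellent type prefers to separate.

6.0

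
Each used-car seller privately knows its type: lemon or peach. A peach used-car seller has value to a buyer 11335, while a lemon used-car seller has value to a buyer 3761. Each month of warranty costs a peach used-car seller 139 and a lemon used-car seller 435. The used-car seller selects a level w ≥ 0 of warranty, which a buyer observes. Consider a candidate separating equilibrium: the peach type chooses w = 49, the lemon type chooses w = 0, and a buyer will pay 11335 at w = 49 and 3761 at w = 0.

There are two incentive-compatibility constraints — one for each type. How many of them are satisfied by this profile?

Peach type: signal → 11335 − 139 × 49 = 4524; deviate to 0 → 3761. IC holds (4524 ≥ 3761).
Lemon type: stay at 0 → 3761; mimic → 11335 − 435 × 49 = -9980. IC holds (3761 ≥ -9980).
2 of 2 constraints hold, so this is a separating equilibrium.

2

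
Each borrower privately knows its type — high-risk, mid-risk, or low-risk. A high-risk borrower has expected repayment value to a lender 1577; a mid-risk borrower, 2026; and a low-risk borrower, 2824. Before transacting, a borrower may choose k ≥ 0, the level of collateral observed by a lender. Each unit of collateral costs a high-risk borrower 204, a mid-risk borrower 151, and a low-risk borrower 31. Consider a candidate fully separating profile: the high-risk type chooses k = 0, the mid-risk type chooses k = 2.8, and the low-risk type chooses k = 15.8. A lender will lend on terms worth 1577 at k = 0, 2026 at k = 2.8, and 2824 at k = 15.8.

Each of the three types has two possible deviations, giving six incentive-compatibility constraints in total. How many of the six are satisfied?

High-risk (own payoff 1577): to k=2.8 gives 2026 − 204×2.8 = 1454.8 → no gain ✓; to k=15.8 gives 2824 − 204×15.8 = -399.2 → no gain ✓.
Low-risk (own payoff 2824 − 31×15.8 = 2334.2): to k=0 gives 1577 → no gain ✓; to k=2.8 gives 2026 − 31×2.8 = 1939.2 → no gain ✓.
Mid-risk (own payoff 2026 − 151×2.8 = 1603.2): to k=0 gives 1577 → no gain ✓; to k=15.8 gives 2824 − 151×15.8 = 438.2 → no gain ✓.
6 of the 6 constraints hold; this profile is a separating equilibrium.

6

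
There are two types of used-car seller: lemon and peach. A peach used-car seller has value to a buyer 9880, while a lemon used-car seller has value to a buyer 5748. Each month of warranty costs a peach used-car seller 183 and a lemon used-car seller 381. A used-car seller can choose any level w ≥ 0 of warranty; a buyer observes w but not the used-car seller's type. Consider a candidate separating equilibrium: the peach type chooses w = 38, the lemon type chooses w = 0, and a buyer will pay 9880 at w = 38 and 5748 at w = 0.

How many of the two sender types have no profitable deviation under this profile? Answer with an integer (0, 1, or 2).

1

Lemon type: stay at 0 → 5748; mimic → 9880 − 381 × 38 = -4598. IC holds (5748 ≥ -4598).
Peach type: signal → 9880 − 183 × 38 = 2926; deviate to 0 → 5748. IC fails (2926 < 5748).
1 of 2 constraints hold, so this profile is not an equilibrium.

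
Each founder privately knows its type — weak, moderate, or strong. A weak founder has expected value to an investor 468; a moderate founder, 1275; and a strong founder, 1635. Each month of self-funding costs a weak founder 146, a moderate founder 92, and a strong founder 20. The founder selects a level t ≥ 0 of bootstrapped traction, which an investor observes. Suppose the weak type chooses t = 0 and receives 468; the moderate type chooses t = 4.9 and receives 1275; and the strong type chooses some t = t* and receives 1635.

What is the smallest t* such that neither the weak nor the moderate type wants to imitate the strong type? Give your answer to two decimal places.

8.81

Moderate type (on-path payoff 1275 − 92×4.9 = 824.2) won't mimic when 824.2 ≥ 1635 − 92·t*, i.e. t* ≥ 8.81.
Weak type (on-path payoff 468) won't mimic when 468 ≥ 1635 − 146·t*, i.e. t* ≥ 7.99.
Both must hold, so t* = max(7.99, 8.81) = 8.81. The moderate type's constraint binds.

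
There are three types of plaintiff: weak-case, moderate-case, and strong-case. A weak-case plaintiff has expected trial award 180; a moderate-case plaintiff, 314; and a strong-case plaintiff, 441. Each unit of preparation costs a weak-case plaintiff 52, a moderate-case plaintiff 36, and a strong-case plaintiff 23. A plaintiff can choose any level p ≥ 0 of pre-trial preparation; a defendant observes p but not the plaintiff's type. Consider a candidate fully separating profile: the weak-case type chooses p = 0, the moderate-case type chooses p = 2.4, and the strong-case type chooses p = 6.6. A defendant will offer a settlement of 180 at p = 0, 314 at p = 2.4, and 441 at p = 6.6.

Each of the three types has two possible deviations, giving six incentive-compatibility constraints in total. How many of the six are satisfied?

Moderate-case (own payoff 314 − 36×2.4 = 227.6): to p=0 gives 180 → no gain ✓; to p=6.6 gives 441 − 36×6.6 = 203.4 → no gain ✓.
Weak-case (own payoff 180): to p=2.4 gives 314 − 52×2.4 = 189.2 → profitable ✗; to p=6.6 gives 441 − 52×6.6 = 97.8 → no gain ✓.
Strong-case (own payoff 441 − 23×6.6 = 289.2): to p=0 gives 180 → no gain ✓; to p=2.4 gives 314 − 23×2.4 = 258.8 → no gain ✓.
5 of the 6 constraints hold; not an equilibrium.

5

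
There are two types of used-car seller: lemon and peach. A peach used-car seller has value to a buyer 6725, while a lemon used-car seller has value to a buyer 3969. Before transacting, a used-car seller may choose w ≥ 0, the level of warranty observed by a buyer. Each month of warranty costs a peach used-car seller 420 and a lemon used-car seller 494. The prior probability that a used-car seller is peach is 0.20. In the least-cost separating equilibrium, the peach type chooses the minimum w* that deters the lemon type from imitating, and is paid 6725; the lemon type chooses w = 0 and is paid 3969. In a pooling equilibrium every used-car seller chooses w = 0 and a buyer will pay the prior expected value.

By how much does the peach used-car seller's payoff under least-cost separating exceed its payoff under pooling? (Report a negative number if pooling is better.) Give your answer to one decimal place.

Least-cost separating signal: w* solves 3969 = 6725 − 494·w*, so w* = (6725 − 3969)/494 ≈ 5.5789.
Peach type's separating payoff: 6725 − 420 × w* = 6725 − 420 × (6725 − 3969)/494 = 6725 − 1157520/494 ≈ 4381.842.
Pooling payoff: 0.20 × 6725 + 0.80 × 3969 = 4520.2.
Difference: 4381.842 − 4520.2 = -138.358, i.e. -138.4 to one decimal place.
The peach type would prefer the pooling outcome.

-138.4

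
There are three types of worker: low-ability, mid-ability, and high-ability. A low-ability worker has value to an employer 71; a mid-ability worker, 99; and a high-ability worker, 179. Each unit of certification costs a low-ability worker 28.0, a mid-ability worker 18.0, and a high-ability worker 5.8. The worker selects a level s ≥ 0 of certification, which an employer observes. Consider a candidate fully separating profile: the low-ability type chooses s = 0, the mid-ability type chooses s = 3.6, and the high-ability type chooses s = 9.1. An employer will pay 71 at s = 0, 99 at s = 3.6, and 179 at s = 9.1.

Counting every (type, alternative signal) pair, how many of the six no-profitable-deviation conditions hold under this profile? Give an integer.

Low-ability (own payoff 71): to s=3.6 gives 99 − 28.0×3.6 = -1.8 → no gain ✓; to s=9.1 gives 179 − 28.0×9.1 = -75.8 → no gain ✓.
Mid-ability (own payoff 99 − 18.0×3.6 = 34.2): to s=0 gives 71 → profitable ✗; to s=9.1 gives 179 − 18.0×9.1 = 15.2 → no gain ✓.
High-ability (own payoff 179 − 5.8×9.1 = 126.22): to s=0 gives 71 → no gain ✓; to s=3.6 gives 99 − 5.8×3.6 = 78.12 → no gain ✓.
5 of the 6 constraints hold; not an equilibrium.

5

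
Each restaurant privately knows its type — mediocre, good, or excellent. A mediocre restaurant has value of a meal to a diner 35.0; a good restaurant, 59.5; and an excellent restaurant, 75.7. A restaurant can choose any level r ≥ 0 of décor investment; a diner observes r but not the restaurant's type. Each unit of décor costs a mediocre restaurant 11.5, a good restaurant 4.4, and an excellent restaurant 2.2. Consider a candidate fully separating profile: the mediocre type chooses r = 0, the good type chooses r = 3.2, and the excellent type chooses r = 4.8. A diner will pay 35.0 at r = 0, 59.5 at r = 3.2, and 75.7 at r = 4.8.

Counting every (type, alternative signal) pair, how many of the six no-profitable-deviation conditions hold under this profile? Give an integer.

5

Good (own payoff 59.5 − 4.4×3.2 = 45.42): to r=0 gives 35.0 → no gain ✓; to r=4.8 gives 75.7 − 4.4×4.8 = 54.58 → profitable ✗.
Mediocre (own payoff 35.0): to r=3.2 gives 59.5 − 11.5×3.2 = 22.7 → no gain ✓; to r=4.8 gives 75.7 − 11.5×4.8 = 20.5 → no gain ✓.
Excellent (own payoff 75.7 − 2.2×4.8 = 65.14): to r=0 gives 35.0 → no gain ✓; to r=3.2 gives 59.5 − 2.2×3.2 = 52.46 → no gain ✓.
5 of the 6 constraints hold; not an equilibrium.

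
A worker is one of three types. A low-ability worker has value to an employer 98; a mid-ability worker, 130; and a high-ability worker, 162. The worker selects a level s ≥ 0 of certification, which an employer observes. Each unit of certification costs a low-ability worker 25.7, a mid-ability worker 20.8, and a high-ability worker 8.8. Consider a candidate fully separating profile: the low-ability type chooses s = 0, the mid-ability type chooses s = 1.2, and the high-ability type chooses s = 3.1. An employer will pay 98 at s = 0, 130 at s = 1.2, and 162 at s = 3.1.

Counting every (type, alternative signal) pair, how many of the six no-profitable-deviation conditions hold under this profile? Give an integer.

5

High-ability (own payoff 162 − 8.8×3.1 = 134.72): to s=0 gives 98 → no gain ✓; to s=1.2 gives 130 − 8.8×1.2 = 119.44 → no gain ✓.
Mid-ability (own payoff 130 − 20.8×1.2 = 105.04): to s=0 gives 98 → no gain ✓; to s=3.1 gives 162 − 20.8×3.1 = 97.52 → no gain ✓.
Low-ability (own payoff 98): to s=1.2 gives 130 − 25.7×1.2 = 99.16 → profitable ✗; to s=3.1 gives 162 − 25.7×3.1 = 82.33 → no gain ✓.
5 of the 6 constraints hold; not an equilibrium.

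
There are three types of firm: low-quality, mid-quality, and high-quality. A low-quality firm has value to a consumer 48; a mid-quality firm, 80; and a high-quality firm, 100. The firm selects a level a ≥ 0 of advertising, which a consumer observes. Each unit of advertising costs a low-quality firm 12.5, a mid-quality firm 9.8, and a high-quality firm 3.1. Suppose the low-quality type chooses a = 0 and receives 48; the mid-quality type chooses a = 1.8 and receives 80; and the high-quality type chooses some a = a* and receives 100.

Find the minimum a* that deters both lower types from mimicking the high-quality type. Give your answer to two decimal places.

4.16

Low-quality type (on-path payoff 48) won't mimic when 48 ≥ 100 − 12.5·a*, i.e. a* ≥ 4.16.
Mid-quality type (on-path payoff 80 − 9.8×1.8 = 62.36) won't mimic when 62.36 ≥ 100 − 9.8·a*, i.e. a* ≥ 3.84.
Both must hold, so a* = max(4.16, 3.84) = 4.16. The low-quality type's constraint binds.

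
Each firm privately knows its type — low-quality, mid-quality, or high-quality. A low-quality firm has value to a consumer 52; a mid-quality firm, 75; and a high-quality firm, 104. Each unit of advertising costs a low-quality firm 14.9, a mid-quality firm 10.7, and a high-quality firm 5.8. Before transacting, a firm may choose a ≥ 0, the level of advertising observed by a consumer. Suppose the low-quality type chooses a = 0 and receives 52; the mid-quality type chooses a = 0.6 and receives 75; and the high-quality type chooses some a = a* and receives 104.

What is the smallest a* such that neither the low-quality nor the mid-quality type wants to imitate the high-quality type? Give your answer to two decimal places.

Mid-quality type (on-path payoff 75 − 10.7×0.6 = 68.58) won't mimic when 68.58 ≥ 104 − 10.7·a*, i.e. a* ≥ 3.31.
Low-quality type (on-path payoff 52) won't mimic when 52 ≥ 104 − 14.9·a*, i.e. a* ≥ 3.49.
Both must hold, so a* = max(3.49, 3.31) = 3.49. The low-quality type's constraint binds.

3.49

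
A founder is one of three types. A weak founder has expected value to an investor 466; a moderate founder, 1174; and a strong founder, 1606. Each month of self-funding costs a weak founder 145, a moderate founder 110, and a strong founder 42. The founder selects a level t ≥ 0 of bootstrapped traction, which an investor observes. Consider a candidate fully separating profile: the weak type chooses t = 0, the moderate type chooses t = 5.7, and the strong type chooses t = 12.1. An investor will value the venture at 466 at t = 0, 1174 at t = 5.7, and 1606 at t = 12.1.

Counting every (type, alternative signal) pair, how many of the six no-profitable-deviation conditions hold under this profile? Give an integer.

6

Moderate (own payoff 1174 − 110×5.7 = 547): to t=0 gives 466 → no gain ✓; to t=12.1 gives 1606 − 110×12.1 = 275 → no gain ✓.
Strong (own payoff 1606 − 42×12.1 = 1097.8): to t=0 gives 466 → no gain ✓; to t=5.7 gives 1174 − 42×5.7 = 934.6 → no gain ✓.
Weak (own payoff 466): to t=5.7 gives 1174 − 145×5.7 = 347.5 → no gain ✓; to t=12.1 gives 1606 − 145×12.1 = -148.5 → no gain ✓.
6 of the 6 constraints hold; this profile is a separating equilibrium.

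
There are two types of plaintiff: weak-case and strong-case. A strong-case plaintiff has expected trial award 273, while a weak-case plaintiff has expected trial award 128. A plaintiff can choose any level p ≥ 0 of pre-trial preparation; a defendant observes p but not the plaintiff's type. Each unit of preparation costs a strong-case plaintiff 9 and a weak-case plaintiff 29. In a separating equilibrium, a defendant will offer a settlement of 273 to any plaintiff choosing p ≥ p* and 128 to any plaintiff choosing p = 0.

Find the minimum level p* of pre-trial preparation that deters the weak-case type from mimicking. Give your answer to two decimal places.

5.00

A weak-case plaintiff choosing p = 0 receives 128.
Imitating at p* instead would pay 273 at cost 29·p*, netting 273 − 29·p*.
Indifference: 128 = 273 − 29·p*, so p* = (273 − 128) / 29 = 5.00.
At p* the weak-case type's incentive constraint just binds; the strong-case type strictly prefers p* since its per-unit cost is lower.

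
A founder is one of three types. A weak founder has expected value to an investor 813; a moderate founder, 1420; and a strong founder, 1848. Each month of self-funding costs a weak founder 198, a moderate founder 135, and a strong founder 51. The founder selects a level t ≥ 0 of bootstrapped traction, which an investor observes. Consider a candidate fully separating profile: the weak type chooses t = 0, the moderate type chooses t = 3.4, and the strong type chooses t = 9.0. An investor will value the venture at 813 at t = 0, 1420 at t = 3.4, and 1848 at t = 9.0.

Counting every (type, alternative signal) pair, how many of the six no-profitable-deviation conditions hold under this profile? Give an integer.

6

Moderate (own payoff 1420 − 135×3.4 = 961): to t=0 gives 813 → no gain ✓; to t=9.0 gives 1848 − 135×9.0 = 633 → no gain ✓.
Strong (own payoff 1848 − 51×9.0 = 1389): to t=0 gives 813 → no gain ✓; to t=3.4 gives 1420 − 51×3.4 = 1246.6 → no gain ✓.
Weak (own payoff 813): to t=3.4 gives 1420 − 198×3.4 = 746.8 → no gain ✓; to t=9.0 gives 1848 − 198×9.0 = 66 → no gain ✓.
6 of the 6 constraints hold; this profile is a separating equilibrium.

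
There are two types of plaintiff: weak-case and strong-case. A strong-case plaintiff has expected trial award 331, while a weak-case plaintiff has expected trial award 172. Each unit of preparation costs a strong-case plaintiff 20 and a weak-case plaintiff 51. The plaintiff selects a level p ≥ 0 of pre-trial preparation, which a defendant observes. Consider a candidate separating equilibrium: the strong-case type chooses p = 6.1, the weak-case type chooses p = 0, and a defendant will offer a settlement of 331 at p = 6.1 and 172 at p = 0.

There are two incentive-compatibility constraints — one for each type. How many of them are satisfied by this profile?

Strong-case type: signal → 331 − 20 × 6.1 = 209; deviate to 0 → 172. IC holds (209 ≥ 172).
Weak-case type: stay at 0 → 172; mimic → 331 − 51 × 6.1 = 19.9. IC holds (172 ≥ 19.9).
2 of 2 constraints hold, so this is a separating equilibrium.

2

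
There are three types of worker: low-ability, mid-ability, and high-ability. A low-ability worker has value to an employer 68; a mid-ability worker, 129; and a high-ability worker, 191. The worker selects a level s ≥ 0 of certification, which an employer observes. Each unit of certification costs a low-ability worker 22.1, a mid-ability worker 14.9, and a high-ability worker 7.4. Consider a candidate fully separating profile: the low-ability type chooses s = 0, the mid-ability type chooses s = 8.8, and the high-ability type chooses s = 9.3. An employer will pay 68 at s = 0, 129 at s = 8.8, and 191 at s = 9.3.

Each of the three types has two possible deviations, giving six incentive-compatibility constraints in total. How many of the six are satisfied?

Low-ability (own payoff 68): to s=8.8 gives 129 − 22.1×8.8 = -65.48 → no gain ✓; to s=9.3 gives 191 − 22.1×9.3 = -14.53 → no gain ✓.
Mid-ability (own payoff 129 − 14.9×8.8 = -2.12): to s=0 gives 68 → profitable ✗; to s=9.3 gives 191 − 14.9×9.3 = 52.43 → profitable ✗.
High-ability (own payoff 191 − 7.4×9.3 = 122.18): to s=0 gives 68 → no gain ✓; to s=8.8 gives 129 − 7.4×8.8 = 63.88 → no gain ✓.
4 of the 6 constraints hold; not an equilibrium.

4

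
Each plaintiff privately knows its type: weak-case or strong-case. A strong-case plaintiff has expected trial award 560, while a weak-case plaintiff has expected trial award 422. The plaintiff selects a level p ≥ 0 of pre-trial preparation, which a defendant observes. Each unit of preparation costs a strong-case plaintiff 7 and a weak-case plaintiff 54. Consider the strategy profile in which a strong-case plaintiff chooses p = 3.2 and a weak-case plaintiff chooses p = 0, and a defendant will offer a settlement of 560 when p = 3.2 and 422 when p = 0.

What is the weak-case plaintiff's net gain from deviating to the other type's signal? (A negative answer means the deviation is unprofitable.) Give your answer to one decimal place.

Playing p = 0 the weak-case plaintiff receives 422.
Deviating to p = 3.2 brings payment 560 at cost 54 × 3.2 = 172.8, netting 387.2.
Gain from deviating: 387.2 − 422 = -34.8.
The gain is negative, so the weak-case type's incentive-compatibility constraint is satisfied.

-34.8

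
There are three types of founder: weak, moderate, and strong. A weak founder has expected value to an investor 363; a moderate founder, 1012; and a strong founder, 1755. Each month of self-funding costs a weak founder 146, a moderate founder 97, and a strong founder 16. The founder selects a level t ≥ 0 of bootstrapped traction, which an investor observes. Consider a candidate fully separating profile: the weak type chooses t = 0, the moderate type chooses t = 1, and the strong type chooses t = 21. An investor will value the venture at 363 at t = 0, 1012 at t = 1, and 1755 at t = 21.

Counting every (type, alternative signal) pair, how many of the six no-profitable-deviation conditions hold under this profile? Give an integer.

5

Strong (own payoff 1755 − 16×21 = 1419): to t=0 gives 363 → no gain ✓; to t=1 gives 1012 − 16×1 = 996 → no gain ✓.
Weak (own payoff 363): to t=1 gives 1012 − 146×1 = 866 → profitable ✗; to t=21 gives 1755 − 146×21 = -1311 → no gain ✓.
Moderate (own payoff 1012 − 97×1 = 915): to t=0 gives 363 → no gain ✓; to t=21 gives 1755 − 97×21 = -282 → no gain ✓.
5 of the 6 constraints hold; not an equilibrium.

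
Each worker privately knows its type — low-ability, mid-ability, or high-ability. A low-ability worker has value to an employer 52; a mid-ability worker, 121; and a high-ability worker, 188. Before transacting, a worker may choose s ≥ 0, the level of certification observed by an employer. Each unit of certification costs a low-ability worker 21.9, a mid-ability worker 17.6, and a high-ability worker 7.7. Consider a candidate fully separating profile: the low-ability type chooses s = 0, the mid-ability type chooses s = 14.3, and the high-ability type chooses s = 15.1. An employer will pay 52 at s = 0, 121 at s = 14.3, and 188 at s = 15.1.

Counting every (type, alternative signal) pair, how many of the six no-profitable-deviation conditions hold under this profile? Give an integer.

4

Mid-ability (own payoff 121 − 17.6×14.3 = -130.68): to s=0 gives 52 → profitable ✗; to s=15.1 gives 188 − 17.6×15.1 = -77.76 → profitable ✗.
High-ability (own payoff 188 − 7.7×15.1 = 71.73): to s=0 gives 52 → no gain ✓; to s=14.3 gives 121 − 7.7×14.3 = 10.89 → no gain ✓.
Low-ability (own payoff 52): to s=14.3 gives 121 − 21.9×14.3 = -192.17 → no gain ✓; to s=15.1 gives 188 − 21.9×15.1 = -142.69 → no gain ✓.
4 of the 6 constraints hold; not an equilibrium.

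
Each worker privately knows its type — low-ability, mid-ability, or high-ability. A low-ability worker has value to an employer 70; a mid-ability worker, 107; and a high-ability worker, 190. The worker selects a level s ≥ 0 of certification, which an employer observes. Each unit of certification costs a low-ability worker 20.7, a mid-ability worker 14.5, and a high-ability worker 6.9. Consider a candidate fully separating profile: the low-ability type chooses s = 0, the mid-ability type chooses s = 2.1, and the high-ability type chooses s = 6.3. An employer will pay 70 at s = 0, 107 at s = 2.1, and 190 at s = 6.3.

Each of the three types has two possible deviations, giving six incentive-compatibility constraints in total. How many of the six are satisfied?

5

Low-ability (own payoff 70): to s=2.1 gives 107 − 20.7×2.1 = 63.53 → no gain ✓; to s=6.3 gives 190 − 20.7×6.3 = 59.59 → no gain ✓.
Mid-ability (own payoff 107 − 14.5×2.1 = 76.55): to s=0 gives 70 → no gain ✓; to s=6.3 gives 190 − 14.5×6.3 = 98.65 → profitable ✗.
High-ability (own payoff 190 − 6.9×6.3 = 146.53): to s=0 gives 70 → no gain ✓; to s=2.1 gives 107 − 6.9×2.1 = 92.51 → no gain ✓.
5 of the 6 constraints hold; not an equilibrium.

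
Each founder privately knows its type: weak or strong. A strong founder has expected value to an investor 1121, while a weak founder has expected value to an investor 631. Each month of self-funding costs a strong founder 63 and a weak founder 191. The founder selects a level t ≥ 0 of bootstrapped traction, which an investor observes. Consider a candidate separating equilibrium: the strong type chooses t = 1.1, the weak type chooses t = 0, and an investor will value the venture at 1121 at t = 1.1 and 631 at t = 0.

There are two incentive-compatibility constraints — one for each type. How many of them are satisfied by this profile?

1

Weak type: stay at 0 → 631; mimic → 1121 − 191 × 1.1 = 910.9. IC fails (631 < 910.9).
Strong type: signal → 1121 − 63 × 1.1 = 1051.7; deviate to 0 → 631. IC holds (1051.7 ≥ 631).
1 of 2 constraints hold, so this profile is not an equilibrium.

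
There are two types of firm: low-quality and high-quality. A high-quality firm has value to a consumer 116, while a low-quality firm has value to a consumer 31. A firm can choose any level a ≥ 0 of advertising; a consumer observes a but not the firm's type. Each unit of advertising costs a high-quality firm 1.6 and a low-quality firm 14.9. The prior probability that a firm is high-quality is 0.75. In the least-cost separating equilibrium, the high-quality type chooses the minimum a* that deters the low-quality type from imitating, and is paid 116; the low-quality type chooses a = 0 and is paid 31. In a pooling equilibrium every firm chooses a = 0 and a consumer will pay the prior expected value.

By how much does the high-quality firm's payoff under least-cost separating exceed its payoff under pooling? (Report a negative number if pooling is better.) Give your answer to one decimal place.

12.1

Least-cost separating signal: a* solves 31 = 116 − 14.9·a*, so a* = (116 − 31)/14.9 ≈ 5.7047.
High-quality type's separating payoff: 116 − 1.6 × a* = 116 − 1.6 × (116 − 31)/14.9 = 116 − 136/14.9 ≈ 106.872.
Pooling payoff: 0.75 × 116 + 0.25 × 31 = 94.75.
Difference: 106.872 − 94.75 = 12.122, i.e. 12.1 to one decimal place.
The high-quality type prefers to separate.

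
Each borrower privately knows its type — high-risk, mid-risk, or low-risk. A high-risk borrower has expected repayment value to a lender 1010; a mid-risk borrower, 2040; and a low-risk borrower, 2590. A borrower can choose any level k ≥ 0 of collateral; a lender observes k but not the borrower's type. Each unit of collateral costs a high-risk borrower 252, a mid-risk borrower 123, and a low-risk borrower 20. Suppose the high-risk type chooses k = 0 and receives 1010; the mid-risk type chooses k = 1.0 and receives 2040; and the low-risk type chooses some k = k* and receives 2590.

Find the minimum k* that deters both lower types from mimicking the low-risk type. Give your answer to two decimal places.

6.27

Mid-risk type (on-path payoff 2040 − 123×1.0 = 1917) won't mimic when 1917 ≥ 2590 − 123·k*, i.e. k* ≥ 5.47.
High-risk type (on-path payoff 1010) won't mimic when 1010 ≥ 2590 − 252·k*, i.e. k* ≥ 6.27.
Both must hold, so k* = max(6.27, 5.47) = 6.27. The high-risk type's constraint binds.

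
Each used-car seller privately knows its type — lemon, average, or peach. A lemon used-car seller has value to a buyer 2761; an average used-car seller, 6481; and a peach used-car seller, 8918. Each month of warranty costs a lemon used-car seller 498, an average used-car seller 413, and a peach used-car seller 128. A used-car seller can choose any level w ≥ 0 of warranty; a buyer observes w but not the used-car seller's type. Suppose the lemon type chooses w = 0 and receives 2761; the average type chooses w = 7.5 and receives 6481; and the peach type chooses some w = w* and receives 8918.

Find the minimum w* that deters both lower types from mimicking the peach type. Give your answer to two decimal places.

Average type (on-path payoff 6481 − 413×7.5 = 3383.5) won't mimic when 3383.5 ≥ 8918 − 413·w*, i.e. w* ≥ 13.40.
Lemon type (on-path payoff 2761) won't mimic when 2761 ≥ 8918 − 498·w*, i.e. w* ≥ 12.36.
Both must hold, so w* = max(12.36, 13.40) = 13.40. The average type's constraint binds.

13.40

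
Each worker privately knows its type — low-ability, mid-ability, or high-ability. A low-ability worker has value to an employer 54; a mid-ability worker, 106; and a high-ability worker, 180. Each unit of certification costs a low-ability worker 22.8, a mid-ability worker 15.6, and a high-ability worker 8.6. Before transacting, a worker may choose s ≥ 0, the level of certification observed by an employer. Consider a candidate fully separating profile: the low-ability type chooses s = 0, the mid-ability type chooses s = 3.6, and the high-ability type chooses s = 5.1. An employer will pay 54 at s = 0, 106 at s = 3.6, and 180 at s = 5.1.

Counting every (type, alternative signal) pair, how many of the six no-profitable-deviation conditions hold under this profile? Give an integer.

3

High-ability (own payoff 180 − 8.6×5.1 = 136.14): to s=0 gives 54 → no gain ✓; to s=3.6 gives 106 − 8.6×3.6 = 75.04 → no gain ✓.
Low-ability (own payoff 54): to s=3.6 gives 106 − 22.8×3.6 = 23.92 → no gain ✓; to s=5.1 gives 180 − 22.8×5.1 = 63.72 → profitable ✗.
Mid-ability (own payoff 106 − 15.6×3.6 = 49.84): to s=0 gives 54 → profitable ✗; to s=5.1 gives 180 − 15.6×5.1 = 100.44 → profitable ✗.
3 of the 6 constraints hold; not an equilibrium.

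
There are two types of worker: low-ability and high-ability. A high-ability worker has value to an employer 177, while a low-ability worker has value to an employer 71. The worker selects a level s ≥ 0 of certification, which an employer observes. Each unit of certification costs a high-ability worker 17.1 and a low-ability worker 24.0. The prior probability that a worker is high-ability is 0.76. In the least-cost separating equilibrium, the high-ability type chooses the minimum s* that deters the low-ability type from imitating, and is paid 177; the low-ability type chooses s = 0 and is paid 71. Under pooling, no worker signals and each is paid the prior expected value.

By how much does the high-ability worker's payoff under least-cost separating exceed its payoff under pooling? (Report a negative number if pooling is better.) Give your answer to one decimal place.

Least-cost separating signal: s* solves 71 = 177 − 24.0·s*, so s* = (177 − 71)/24.0 ≈ 4.4167.
High-ability type's separating payoff: 177 − 17.1 × s* = 177 − 17.1 × (177 − 71)/24.0 = 177 − 1812.6/24.0 = 101.475.
Pooling payoff: 0.76 × 177 + 0.24 × 71 = 151.56.
Difference: 101.475 − 151.56 = -50.085, i.e. -50.1 to one decimal place.
The high-ability type would prefer the pooling outcome.

-50.1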